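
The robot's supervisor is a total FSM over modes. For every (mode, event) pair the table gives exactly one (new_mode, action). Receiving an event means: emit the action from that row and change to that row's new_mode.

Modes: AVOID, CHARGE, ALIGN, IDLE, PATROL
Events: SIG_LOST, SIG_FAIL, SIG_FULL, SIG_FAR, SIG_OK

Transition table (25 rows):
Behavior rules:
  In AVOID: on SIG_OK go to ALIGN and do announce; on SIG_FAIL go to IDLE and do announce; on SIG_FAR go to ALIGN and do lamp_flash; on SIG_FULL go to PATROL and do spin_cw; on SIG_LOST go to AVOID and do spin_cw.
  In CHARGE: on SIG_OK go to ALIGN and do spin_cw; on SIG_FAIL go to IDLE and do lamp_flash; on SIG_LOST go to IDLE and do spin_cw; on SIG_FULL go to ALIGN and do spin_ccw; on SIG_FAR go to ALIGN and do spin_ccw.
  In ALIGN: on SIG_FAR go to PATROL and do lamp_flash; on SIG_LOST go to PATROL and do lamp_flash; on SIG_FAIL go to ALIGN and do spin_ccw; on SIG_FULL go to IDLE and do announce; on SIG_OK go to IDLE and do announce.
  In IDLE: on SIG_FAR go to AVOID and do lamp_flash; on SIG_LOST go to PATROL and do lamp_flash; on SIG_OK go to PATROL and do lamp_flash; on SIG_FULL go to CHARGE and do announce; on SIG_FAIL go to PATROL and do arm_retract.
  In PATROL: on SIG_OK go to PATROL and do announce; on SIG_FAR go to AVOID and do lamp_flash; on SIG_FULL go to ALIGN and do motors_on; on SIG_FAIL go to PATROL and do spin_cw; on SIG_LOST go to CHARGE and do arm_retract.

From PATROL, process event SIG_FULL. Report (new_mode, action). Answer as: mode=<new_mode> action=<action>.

mode=ALIGN action=motors_on

current mode = PATROL; filter table to that mode:
  (PATROL, SIG_OK) → (PATROL, announce)
  (PATROL, SIG_FAR) → (AVOID, lamp_flash)
  (PATROL, SIG_FULL) → (ALIGN, motors_on)  ← event matches
  (PATROL, SIG_FAIL) → (PATROL, spin_cw)
  (PATROL, SIG_LOST) → (CHARGE, arm_retract)
event = SIG_FULL selects (ALIGN, motors_on)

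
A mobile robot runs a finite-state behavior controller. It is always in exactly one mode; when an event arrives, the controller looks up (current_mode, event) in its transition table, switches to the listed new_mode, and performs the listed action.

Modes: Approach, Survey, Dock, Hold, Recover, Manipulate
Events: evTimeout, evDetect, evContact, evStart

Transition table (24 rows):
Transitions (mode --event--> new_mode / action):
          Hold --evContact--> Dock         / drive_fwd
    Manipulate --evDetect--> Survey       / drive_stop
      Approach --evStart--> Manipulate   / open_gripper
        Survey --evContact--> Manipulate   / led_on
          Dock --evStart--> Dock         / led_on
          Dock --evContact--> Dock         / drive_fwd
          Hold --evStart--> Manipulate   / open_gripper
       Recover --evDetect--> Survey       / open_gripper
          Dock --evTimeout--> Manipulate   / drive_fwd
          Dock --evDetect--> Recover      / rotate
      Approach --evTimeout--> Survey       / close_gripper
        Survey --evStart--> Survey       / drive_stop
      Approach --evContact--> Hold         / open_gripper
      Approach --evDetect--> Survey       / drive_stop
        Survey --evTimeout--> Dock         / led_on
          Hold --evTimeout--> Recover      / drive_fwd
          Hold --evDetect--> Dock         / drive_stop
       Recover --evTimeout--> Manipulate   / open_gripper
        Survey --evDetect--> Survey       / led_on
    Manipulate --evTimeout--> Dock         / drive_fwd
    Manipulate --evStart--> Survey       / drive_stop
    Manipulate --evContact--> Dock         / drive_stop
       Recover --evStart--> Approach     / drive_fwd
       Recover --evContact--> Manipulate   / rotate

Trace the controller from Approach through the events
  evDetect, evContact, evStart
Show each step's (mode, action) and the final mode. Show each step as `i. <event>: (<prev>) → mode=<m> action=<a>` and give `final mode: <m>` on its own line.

final mode: Survey

1. evDetect: (Approach) → mode=Survey action=drive_stop
2. evContact: (Survey) → mode=Manipulate action=led_on
3. evStart: (Manipulate) → mode=Survey action=drive_stop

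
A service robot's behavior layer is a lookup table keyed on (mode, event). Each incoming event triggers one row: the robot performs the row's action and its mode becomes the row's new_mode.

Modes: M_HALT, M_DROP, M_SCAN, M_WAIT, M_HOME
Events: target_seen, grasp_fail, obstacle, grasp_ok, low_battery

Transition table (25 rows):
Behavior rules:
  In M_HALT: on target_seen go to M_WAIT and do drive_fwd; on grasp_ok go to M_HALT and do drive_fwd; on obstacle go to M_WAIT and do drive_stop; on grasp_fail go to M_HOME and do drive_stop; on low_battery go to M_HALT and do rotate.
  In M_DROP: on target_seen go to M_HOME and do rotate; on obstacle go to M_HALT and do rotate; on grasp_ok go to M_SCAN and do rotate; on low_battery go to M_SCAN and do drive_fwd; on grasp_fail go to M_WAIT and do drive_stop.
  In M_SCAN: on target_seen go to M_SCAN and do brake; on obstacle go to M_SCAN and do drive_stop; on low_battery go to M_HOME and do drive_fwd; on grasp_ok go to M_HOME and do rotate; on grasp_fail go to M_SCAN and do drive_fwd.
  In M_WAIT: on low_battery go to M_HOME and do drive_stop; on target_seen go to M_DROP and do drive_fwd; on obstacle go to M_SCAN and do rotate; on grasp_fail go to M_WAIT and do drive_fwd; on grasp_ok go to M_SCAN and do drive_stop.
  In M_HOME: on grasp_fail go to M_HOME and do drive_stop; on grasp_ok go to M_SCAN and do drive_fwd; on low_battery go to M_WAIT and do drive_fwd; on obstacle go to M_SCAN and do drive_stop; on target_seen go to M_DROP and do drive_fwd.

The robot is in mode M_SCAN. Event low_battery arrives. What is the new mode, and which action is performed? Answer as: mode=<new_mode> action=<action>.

current mode = M_SCAN; filter table to that mode:
  (M_SCAN, target_seen) → (M_SCAN, brake)
  (M_SCAN, obstacle) → (M_SCAN, drive_stop)
  (M_SCAN, low_battery) → (M_HOME, drive_fwd)  ← event matches
  (M_SCAN, grasp_ok) → (M_HOME, rotate)
  (M_SCAN, grasp_fail) → (M_SCAN, drive_fwd)
event = low_battery selects (M_HOME, drive_fwd)

mode=M_HOME action=drive_fwd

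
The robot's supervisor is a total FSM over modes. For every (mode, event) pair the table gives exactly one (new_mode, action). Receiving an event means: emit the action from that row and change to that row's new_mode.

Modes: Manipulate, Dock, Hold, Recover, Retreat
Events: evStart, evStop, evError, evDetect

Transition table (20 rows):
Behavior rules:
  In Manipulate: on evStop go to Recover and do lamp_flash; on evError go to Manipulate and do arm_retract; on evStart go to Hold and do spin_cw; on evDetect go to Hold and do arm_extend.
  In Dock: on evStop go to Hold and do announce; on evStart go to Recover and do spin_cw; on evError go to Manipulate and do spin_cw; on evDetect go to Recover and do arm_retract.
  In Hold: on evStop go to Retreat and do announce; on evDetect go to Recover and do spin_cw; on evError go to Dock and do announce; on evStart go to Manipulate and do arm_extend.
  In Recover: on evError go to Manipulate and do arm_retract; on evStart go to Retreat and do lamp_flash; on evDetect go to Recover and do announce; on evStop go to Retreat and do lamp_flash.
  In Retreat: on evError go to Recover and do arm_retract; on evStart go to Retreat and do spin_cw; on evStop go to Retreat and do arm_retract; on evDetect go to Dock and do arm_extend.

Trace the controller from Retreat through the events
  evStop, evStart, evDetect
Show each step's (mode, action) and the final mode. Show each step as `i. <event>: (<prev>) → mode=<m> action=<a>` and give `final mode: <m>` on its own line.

1. evStop: (Retreat) → mode=Retreat action=arm_retract
2. evStart: (Retreat) → mode=Retreat action=spin_cw
3. evDetect: (Retreat) → mode=Dock action=arm_extend

final mode: Dock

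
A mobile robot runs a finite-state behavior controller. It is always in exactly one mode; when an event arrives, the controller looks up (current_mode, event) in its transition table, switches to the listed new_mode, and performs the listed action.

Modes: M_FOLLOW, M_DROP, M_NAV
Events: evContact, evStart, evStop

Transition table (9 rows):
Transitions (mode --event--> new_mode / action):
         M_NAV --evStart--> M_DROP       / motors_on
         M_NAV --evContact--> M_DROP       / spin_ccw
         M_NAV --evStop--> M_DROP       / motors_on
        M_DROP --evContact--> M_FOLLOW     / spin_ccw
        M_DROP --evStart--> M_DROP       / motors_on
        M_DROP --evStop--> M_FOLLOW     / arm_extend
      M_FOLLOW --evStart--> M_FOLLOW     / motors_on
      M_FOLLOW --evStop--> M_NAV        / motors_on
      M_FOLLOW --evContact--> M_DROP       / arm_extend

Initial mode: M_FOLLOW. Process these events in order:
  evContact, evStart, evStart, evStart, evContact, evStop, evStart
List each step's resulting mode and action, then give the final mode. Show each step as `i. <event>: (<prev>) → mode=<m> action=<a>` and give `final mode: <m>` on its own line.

final mode: M_DROP

1. evContact: (M_FOLLOW) → mode=M_DROP action=arm_extend
2. evStart: (M_DROP) → mode=M_DROP action=motors_on
3. evStart: (M_DROP) → mode=M_DROP action=motors_on
4. evStart: (M_DROP) → mode=M_DROP action=motors_on
5. evContact: (M_DROP) → mode=M_FOLLOW action=spin_ccw
6. evStop: (M_FOLLOW) → mode=M_NAV action=motors_on
7. evStart: (M_NAV) → mode=M_DROP action=motors_on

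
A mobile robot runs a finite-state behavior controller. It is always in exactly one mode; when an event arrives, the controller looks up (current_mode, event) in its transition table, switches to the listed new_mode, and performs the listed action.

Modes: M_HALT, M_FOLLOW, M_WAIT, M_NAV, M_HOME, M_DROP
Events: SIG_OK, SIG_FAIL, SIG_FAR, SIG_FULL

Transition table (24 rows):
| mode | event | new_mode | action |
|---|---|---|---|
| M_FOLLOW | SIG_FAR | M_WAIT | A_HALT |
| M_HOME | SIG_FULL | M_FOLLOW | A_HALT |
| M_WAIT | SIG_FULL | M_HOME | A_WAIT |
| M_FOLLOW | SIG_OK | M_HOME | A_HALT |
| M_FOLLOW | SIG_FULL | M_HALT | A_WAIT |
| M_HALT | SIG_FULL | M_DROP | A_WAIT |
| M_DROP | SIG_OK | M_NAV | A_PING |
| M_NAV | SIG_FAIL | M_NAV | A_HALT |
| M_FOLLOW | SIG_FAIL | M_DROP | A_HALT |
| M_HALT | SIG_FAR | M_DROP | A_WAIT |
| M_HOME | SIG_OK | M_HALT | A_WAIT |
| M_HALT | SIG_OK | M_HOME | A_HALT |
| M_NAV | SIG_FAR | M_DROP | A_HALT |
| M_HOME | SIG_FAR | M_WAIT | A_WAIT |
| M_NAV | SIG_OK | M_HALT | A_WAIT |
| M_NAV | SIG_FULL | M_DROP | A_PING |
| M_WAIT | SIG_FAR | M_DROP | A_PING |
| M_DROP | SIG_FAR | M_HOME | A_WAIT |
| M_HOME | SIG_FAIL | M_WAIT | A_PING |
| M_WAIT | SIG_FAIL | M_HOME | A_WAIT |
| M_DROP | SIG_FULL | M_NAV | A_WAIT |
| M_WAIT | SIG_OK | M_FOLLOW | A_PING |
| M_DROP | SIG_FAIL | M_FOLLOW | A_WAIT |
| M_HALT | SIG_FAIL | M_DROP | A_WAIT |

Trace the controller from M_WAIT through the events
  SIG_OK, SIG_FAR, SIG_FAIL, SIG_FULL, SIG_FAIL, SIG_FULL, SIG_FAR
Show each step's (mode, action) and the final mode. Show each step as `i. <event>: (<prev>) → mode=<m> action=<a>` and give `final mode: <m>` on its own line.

1. SIG_OK: (M_WAIT) → mode=M_FOLLOW action=A_PING
2. SIG_FAR: (M_FOLLOW) → mode=M_WAIT action=A_HALT
3. SIG_FAIL: (M_WAIT) → mode=M_HOME action=A_WAIT
4. SIG_FULL: (M_HOME) → mode=M_FOLLOW action=A_HALT
5. SIG_FAIL: (M_FOLLOW) → mode=M_DROP action=A_HALT
6. SIG_FULL: (M_DROP) → mode=M_NAV action=A_WAIT
7. SIG_FAR: (M_NAV) → mode=M_DROP action=A_HALT

final mode: M_DROP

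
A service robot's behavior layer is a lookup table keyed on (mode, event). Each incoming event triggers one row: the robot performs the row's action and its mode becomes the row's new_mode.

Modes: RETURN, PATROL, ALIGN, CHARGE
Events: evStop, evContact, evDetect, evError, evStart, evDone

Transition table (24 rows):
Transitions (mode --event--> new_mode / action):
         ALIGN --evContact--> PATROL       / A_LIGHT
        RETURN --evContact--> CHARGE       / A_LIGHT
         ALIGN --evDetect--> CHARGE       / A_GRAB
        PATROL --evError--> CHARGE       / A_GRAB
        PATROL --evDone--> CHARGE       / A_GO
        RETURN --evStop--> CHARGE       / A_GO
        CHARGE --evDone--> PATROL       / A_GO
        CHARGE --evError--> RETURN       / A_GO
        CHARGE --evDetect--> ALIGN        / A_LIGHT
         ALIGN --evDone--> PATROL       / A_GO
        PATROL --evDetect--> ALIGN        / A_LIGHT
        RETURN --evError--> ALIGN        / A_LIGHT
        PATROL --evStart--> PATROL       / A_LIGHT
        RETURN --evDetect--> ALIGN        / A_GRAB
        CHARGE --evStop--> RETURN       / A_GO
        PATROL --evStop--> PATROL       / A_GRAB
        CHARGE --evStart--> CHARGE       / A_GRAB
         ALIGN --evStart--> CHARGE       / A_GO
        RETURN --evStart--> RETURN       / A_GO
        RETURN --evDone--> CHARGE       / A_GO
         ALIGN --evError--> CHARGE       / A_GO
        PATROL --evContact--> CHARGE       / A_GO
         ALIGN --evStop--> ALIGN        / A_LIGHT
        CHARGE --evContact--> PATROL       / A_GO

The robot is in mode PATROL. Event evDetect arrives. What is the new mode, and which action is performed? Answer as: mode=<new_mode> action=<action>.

mode=ALIGN action=A_LIGHT

current mode = PATROL; filter table to that mode:
  (PATROL, evError) → (CHARGE, A_GRAB)
  (PATROL, evDone) → (CHARGE, A_GO)
  (PATROL, evDetect) → (ALIGN, A_LIGHT)  ← event matches
  (PATROL, evStart) → (PATROL, A_LIGHT)
  (PATROL, evStop) → (PATROL, A_GRAB)
  (PATROL, evContact) → (CHARGE, A_GO)
event = evDetect selects (ALIGN, A_LIGHT)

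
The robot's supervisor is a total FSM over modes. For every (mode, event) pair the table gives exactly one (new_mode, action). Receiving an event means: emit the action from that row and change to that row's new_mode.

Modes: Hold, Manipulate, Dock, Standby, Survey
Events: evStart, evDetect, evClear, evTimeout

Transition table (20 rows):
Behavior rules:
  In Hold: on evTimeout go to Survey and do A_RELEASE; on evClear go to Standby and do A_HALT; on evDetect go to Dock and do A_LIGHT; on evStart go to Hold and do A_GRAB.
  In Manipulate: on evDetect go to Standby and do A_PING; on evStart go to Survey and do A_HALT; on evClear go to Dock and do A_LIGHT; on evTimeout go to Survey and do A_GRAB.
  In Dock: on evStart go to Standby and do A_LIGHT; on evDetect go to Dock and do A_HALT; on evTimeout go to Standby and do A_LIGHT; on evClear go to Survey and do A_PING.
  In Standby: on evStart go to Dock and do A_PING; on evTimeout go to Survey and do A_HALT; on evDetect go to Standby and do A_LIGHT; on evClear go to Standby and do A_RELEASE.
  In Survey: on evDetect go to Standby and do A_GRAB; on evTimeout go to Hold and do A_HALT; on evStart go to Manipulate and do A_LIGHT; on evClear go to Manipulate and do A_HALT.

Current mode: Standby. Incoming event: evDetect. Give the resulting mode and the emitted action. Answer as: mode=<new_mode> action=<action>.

mode=Standby action=A_LIGHT

current mode = Standby; filter table to that mode:
  (Standby, evStart) → (Dock, A_PING)
  (Standby, evTimeout) → (Survey, A_HALT)
  (Standby, evDetect) → (Standby, A_LIGHT)  ← event matches
  (Standby, evClear) → (Standby, A_RELEASE)
event = evDetect selects (Standby, A_LIGHT)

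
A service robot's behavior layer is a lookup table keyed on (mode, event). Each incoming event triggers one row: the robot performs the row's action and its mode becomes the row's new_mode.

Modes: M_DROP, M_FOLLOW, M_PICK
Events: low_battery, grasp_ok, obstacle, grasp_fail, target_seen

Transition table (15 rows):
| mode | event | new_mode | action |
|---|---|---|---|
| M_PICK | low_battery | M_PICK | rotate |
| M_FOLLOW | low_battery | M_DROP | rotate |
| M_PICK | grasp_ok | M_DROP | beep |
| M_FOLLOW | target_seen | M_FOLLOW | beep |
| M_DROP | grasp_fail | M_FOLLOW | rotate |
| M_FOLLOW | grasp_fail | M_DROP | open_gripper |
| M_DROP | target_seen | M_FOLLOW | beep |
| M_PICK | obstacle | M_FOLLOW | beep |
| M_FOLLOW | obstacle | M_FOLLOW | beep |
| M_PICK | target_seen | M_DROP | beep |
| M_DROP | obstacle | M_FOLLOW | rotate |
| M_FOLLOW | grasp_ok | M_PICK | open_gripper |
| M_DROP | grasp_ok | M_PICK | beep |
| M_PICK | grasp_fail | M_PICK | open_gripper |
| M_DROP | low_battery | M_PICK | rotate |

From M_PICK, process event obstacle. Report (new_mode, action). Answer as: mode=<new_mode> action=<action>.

current mode = M_PICK; filter table to that mode:
  (M_PICK, low_battery) → (M_PICK, rotate)
  (M_PICK, grasp_ok) → (M_DROP, beep)
  (M_PICK, obstacle) → (M_FOLLOW, beep)  ← event matches
  (M_PICK, target_seen) → (M_DROP, beep)
  (M_PICK, grasp_fail) → (M_PICK, open_gripper)
event = obstacle selects (M_FOLLOW, beep)

mode=M_FOLLOW action=beep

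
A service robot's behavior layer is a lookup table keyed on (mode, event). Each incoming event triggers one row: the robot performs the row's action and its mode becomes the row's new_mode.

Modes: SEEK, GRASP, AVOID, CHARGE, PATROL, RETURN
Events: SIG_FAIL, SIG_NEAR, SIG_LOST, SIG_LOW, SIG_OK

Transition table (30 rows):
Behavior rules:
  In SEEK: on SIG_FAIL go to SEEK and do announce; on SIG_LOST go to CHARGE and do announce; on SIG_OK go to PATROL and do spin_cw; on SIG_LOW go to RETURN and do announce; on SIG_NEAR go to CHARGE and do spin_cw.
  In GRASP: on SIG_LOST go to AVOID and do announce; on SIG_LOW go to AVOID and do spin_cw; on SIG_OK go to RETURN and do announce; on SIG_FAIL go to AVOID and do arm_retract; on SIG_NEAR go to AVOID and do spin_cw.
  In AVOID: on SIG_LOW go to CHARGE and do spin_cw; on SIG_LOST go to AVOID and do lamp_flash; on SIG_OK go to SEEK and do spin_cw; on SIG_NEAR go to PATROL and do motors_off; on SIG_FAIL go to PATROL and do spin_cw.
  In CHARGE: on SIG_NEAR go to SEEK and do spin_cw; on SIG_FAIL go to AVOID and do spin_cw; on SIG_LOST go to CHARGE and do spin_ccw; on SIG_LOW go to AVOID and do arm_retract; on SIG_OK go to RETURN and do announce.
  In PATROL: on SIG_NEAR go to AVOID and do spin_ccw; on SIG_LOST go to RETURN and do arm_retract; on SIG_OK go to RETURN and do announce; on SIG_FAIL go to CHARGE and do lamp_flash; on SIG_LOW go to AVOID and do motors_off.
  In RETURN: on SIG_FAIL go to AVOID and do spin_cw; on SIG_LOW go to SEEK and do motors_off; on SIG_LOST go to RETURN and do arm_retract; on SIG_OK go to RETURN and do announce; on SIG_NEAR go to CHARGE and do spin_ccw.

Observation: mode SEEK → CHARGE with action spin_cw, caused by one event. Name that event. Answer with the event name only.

try SIG_FAIL: (SEEK, SIG_FAIL) → (SEEK, announce)
try SIG_NEAR: (SEEK, SIG_NEAR) → (CHARGE, spin_cw)  ← matches
try SIG_LOST: (SEEK, SIG_LOST) → (CHARGE, announce)
try SIG_LOW: (SEEK, SIG_LOW) → (RETURN, announce)
try SIG_OK: (SEEK, SIG_OK) → (PATROL, spin_cw)

SIG_NEAR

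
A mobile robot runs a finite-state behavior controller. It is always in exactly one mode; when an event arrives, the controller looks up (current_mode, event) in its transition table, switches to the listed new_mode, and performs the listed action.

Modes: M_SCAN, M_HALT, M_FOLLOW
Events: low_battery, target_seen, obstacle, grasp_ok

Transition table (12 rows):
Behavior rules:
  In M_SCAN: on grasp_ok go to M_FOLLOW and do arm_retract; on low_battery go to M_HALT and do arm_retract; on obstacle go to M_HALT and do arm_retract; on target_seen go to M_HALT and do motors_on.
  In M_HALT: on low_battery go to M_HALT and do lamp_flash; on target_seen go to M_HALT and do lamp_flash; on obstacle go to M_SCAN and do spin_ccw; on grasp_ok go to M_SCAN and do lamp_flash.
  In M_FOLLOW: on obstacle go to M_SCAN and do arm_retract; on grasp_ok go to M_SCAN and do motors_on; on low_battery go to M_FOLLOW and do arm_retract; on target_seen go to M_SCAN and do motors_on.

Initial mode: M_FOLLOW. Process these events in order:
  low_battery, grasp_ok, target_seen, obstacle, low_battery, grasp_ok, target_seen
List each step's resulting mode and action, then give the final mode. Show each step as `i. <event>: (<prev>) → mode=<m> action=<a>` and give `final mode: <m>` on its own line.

final mode: M_HALT

1. low_battery: (M_FOLLOW) → mode=M_FOLLOW action=arm_retract
2. grasp_ok: (M_FOLLOW) → mode=M_SCAN action=motors_on
3. target_seen: (M_SCAN) → mode=M_HALT action=motors_on
4. obstacle: (M_HALT) → mode=M_SCAN action=spin_ccw
5. low_battery: (M_SCAN) → mode=M_HALT action=arm_retract
6. grasp_ok: (M_HALT) → mode=M_SCAN action=lamp_flash
7. target_seen: (M_SCAN) → mode=M_HALT action=motors_on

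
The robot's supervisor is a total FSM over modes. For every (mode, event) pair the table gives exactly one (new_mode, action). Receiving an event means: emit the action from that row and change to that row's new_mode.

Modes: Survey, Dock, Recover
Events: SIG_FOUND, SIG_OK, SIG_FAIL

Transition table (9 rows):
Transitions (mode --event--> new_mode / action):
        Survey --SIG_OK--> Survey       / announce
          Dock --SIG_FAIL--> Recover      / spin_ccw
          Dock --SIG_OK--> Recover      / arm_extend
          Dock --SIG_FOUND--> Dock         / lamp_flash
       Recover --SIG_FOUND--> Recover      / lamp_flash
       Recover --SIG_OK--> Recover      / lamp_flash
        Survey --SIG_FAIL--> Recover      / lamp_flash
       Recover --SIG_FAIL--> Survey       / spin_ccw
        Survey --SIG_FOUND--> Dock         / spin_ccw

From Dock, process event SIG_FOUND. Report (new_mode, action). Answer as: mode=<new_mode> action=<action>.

current mode = Dock; filter table to that mode:
  (Dock, SIG_FAIL) → (Recover, spin_ccw)
  (Dock, SIG_OK) → (Recover, arm_extend)
  (Dock, SIG_FOUND) → (Dock, lamp_flash)  ← event matches
event = SIG_FOUND selects (Dock, lamp_flash)

mode=Dock action=lamp_flash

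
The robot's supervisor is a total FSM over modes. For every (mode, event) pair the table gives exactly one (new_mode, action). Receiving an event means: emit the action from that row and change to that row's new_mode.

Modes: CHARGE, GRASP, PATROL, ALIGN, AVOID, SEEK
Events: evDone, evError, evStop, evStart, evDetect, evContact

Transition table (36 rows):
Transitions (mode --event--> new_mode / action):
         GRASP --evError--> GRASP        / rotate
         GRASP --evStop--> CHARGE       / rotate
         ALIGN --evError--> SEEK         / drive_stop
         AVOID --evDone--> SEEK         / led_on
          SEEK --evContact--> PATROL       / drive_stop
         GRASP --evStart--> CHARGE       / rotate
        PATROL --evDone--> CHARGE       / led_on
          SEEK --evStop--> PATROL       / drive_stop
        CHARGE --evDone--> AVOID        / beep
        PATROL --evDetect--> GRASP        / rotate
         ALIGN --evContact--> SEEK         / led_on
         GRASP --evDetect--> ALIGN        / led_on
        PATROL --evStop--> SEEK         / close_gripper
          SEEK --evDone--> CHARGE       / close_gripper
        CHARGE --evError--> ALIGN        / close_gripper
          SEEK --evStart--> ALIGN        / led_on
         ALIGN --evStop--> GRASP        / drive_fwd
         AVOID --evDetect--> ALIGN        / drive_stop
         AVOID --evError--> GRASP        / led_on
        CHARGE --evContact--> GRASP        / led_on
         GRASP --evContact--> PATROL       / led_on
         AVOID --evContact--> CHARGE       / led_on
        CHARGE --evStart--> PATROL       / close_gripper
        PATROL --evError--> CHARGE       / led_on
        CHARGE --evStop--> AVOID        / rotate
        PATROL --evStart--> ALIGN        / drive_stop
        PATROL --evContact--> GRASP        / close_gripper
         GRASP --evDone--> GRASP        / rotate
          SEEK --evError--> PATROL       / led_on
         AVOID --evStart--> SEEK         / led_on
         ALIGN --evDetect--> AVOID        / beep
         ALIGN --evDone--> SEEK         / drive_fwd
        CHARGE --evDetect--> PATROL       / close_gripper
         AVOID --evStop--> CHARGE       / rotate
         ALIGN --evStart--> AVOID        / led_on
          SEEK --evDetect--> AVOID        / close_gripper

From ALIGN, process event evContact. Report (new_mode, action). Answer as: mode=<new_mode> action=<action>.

mode=SEEK action=led_on

current mode = ALIGN; filter table to that mode:
  (ALIGN, evError) → (SEEK, drive_stop)
  (ALIGN, evContact) → (SEEK, led_on)  ← event matches
  (ALIGN, evStop) → (GRASP, drive_fwd)
  (ALIGN, evDetect) → (AVOID, beep)
  (ALIGN, evDone) → (SEEK, drive_fwd)
  (ALIGN, evStart) → (AVOID, led_on)
event = evContact selects (SEEK, led_on)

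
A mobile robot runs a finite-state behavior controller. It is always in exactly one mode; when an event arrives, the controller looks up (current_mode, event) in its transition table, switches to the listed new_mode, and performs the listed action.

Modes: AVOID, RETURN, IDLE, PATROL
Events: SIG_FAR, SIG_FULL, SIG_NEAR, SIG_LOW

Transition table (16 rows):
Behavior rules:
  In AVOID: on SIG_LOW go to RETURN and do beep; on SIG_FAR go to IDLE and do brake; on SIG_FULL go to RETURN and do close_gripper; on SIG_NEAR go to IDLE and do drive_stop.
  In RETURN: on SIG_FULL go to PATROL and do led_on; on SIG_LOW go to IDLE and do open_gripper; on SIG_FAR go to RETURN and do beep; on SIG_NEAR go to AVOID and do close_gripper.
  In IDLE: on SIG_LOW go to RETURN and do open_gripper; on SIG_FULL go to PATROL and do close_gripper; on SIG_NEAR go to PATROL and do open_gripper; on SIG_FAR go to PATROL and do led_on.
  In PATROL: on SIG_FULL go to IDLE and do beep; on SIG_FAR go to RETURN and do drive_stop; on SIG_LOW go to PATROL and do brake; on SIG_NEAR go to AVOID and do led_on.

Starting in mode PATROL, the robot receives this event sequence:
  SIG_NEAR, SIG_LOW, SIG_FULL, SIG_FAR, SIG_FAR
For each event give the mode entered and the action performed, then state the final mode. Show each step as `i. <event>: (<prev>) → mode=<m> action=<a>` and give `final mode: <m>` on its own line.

final mode: RETURN

1. SIG_NEAR: (PATROL) → mode=AVOID action=led_on
2. SIG_LOW: (AVOID) → mode=RETURN action=beep
3. SIG_FULL: (RETURN) → mode=PATROL action=led_on
4. SIG_FAR: (PATROL) → mode=RETURN action=drive_stop
5. SIG_FAR: (RETURN) → mode=RETURN action=beep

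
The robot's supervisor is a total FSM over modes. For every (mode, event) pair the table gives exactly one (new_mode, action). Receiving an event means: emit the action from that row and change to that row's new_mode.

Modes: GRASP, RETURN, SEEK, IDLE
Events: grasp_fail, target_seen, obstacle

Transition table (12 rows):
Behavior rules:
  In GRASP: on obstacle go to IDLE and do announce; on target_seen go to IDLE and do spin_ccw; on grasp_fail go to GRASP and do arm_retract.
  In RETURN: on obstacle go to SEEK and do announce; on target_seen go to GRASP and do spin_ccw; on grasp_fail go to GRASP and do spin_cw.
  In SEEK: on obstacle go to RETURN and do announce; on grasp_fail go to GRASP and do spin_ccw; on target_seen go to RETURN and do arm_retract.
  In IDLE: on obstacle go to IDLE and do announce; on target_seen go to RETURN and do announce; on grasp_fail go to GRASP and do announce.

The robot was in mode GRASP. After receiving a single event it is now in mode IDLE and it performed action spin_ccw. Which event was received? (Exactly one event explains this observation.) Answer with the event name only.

target_seen

try grasp_fail: (GRASP, grasp_fail) → (GRASP, arm_retract)
try target_seen: (GRASP, target_seen) → (IDLE, spin_ccw)  ← matches
try obstacle: (GRASP, obstacle) → (IDLE, announce)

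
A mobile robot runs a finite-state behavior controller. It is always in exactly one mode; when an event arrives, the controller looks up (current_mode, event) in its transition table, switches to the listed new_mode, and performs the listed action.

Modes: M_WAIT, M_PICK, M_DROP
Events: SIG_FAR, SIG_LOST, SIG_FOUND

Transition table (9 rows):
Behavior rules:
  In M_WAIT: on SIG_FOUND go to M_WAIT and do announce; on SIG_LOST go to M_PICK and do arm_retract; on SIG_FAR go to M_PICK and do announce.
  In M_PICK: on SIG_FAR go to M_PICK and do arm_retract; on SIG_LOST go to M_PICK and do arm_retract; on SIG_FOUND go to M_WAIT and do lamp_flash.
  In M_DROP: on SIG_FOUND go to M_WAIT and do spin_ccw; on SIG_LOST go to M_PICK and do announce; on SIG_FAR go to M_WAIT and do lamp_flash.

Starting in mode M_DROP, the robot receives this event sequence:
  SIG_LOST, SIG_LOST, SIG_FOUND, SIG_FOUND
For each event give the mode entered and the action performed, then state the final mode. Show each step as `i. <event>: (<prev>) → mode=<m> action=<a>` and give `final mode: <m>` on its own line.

final mode: M_WAIT

1. SIG_LOST: (M_DROP) → mode=M_PICK action=announce
2. SIG_LOST: (M_PICK) → mode=M_PICK action=arm_retract
3. SIG_FOUND: (M_PICK) → mode=M_WAIT action=lamp_flash
4. SIG_FOUND: (M_WAIT) → mode=M_WAIT action=announce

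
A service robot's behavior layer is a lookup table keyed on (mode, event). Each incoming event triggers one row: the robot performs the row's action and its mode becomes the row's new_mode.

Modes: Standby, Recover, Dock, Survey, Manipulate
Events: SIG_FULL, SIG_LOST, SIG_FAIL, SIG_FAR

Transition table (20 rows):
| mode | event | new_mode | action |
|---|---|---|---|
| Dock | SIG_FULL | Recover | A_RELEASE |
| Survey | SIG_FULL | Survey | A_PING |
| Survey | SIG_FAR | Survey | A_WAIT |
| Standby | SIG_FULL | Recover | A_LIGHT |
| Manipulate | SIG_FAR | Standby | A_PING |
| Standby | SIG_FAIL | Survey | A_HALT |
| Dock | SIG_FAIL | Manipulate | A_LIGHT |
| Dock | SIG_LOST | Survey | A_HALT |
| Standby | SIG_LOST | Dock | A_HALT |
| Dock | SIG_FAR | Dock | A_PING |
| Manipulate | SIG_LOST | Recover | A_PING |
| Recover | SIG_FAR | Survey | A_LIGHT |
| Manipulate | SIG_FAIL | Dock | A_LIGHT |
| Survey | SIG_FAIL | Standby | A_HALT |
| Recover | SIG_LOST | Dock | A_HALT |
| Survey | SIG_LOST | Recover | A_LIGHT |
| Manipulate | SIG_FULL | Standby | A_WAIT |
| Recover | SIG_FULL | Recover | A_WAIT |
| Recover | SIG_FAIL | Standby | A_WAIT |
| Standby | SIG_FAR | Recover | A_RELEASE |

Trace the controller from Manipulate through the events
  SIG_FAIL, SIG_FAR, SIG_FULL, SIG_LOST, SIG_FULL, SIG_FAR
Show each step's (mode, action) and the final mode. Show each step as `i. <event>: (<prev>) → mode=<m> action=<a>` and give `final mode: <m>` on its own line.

1. SIG_FAIL: (Manipulate) → mode=Dock action=A_LIGHT
2. SIG_FAR: (Dock) → mode=Dock action=A_PING
3. SIG_FULL: (Dock) → mode=Recover action=A_RELEASE
4. SIG_LOST: (Recover) → mode=Dock action=A_HALT
5. SIG_FULL: (Dock) → mode=Recover action=A_RELEASE
6. SIG_FAR: (Recover) → mode=Survey action=A_LIGHT

final mode: Survey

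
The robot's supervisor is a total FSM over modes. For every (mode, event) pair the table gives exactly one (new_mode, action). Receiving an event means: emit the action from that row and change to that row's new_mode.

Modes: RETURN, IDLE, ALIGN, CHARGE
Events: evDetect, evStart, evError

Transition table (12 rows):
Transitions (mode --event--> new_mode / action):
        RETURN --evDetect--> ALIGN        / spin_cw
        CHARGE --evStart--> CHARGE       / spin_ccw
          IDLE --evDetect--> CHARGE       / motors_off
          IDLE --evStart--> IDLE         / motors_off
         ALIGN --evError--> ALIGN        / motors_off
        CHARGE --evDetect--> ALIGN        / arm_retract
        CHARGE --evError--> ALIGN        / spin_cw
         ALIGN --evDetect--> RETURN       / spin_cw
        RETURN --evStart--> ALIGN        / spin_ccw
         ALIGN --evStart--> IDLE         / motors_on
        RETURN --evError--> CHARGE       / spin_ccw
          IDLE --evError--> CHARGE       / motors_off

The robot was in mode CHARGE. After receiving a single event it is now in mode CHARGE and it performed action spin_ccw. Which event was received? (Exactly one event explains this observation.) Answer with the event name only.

try evDetect: (CHARGE, evDetect) → (ALIGN, arm_retract)
try evStart: (CHARGE, evStart) → (CHARGE, spin_ccw)  ← matches
try evError: (CHARGE, evError) → (ALIGN, spin_cw)

evStart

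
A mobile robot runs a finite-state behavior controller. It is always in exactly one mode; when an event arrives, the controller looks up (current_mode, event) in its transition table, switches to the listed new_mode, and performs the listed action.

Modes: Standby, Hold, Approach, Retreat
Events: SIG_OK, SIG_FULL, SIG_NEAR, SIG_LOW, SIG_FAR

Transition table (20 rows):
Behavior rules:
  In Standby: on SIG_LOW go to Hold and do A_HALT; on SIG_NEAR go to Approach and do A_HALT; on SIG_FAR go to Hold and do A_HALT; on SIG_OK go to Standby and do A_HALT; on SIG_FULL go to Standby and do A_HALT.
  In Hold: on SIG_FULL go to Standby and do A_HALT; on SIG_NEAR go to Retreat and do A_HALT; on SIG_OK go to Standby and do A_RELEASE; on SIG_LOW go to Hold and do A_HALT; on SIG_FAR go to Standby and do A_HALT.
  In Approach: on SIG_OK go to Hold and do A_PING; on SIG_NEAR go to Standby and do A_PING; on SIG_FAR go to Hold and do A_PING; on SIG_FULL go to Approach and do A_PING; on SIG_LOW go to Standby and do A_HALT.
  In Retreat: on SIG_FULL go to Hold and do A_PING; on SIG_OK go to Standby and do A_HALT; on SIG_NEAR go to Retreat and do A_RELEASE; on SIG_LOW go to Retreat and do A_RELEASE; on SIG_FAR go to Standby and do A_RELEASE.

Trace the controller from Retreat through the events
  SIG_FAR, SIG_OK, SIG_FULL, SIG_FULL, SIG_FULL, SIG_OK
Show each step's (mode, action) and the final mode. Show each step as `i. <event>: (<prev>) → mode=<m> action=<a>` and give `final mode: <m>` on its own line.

1. SIG_FAR: (Retreat) → mode=Standby action=A_RELEASE
2. SIG_OK: (Standby) → mode=Standby action=A_HALT
3. SIG_FULL: (Standby) → mode=Standby action=A_HALT
4. SIG_FULL: (Standby) → mode=Standby action=A_HALT
5. SIG_FULL: (Standby) → mode=Standby action=A_HALT
6. SIG_OK: (Standby) → mode=Standby action=A_HALT

final mode: Standby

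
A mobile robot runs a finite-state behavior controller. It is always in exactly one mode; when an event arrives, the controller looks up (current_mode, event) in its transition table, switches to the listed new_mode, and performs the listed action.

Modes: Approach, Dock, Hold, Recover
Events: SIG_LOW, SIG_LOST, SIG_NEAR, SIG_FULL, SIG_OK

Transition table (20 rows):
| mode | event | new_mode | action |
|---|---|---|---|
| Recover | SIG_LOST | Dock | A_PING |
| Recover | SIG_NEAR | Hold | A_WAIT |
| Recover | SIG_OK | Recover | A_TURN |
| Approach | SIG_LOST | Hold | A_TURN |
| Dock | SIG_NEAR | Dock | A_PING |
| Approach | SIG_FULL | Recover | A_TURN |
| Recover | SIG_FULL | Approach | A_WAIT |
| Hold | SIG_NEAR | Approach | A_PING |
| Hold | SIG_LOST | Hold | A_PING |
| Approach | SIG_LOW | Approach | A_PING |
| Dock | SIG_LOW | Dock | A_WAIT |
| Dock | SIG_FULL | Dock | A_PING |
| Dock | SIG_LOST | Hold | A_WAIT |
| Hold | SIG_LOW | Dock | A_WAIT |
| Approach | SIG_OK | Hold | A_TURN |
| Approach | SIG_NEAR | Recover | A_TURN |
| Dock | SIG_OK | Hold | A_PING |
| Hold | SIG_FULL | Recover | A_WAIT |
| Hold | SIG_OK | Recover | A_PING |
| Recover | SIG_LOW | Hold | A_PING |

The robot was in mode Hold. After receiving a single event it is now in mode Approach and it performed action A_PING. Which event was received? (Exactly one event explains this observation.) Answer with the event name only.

SIG_NEAR

try SIG_LOW: (Hold, SIG_LOW) → (Dock, A_WAIT)
try SIG_LOST: (Hold, SIG_LOST) → (Hold, A_PING)
try SIG_NEAR: (Hold, SIG_NEAR) → (Approach, A_PING)  ← matches
try SIG_FULL: (Hold, SIG_FULL) → (Recover, A_WAIT)
try SIG_OK: (Hold, SIG_OK) → (Recover, A_PING)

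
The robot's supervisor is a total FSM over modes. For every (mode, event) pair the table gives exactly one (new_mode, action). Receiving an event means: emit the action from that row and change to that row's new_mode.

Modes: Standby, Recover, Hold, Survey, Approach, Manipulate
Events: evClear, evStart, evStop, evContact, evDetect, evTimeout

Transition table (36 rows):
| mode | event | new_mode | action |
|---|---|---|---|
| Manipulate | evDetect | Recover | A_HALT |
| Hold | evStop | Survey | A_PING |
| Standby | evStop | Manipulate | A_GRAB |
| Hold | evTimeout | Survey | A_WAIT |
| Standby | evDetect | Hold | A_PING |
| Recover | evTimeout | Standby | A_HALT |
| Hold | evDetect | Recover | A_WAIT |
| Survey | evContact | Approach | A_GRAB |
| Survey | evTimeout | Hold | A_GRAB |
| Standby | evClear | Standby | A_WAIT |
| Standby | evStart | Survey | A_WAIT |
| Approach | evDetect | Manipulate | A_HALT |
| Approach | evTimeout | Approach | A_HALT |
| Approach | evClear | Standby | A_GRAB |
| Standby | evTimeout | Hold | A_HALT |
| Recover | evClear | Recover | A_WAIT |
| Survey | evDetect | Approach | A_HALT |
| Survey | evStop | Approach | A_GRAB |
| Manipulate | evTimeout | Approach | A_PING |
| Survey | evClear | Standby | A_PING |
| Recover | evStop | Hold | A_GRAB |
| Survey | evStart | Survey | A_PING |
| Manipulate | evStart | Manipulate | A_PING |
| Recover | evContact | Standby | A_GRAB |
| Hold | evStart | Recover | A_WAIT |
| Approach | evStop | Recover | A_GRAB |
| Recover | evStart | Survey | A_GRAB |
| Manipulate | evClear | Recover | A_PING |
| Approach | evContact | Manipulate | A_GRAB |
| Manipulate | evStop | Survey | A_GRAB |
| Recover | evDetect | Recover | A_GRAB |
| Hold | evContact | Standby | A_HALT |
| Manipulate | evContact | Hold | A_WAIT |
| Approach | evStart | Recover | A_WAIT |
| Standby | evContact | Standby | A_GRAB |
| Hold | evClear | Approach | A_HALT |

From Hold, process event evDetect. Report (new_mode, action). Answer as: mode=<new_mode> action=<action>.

current mode = Hold; filter table to that mode:
  (Hold, evStop) → (Survey, A_PING)
  (Hold, evTimeout) → (Survey, A_WAIT)
  (Hold, evDetect) → (Recover, A_WAIT)  ← event matches
  (Hold, evStart) → (Recover, A_WAIT)
  (Hold, evContact) → (Standby, A_HALT)
  (Hold, evClear) → (Approach, A_HALT)
event = evDetect selects (Recover, A_WAIT)

mode=Recover action=A_WAIT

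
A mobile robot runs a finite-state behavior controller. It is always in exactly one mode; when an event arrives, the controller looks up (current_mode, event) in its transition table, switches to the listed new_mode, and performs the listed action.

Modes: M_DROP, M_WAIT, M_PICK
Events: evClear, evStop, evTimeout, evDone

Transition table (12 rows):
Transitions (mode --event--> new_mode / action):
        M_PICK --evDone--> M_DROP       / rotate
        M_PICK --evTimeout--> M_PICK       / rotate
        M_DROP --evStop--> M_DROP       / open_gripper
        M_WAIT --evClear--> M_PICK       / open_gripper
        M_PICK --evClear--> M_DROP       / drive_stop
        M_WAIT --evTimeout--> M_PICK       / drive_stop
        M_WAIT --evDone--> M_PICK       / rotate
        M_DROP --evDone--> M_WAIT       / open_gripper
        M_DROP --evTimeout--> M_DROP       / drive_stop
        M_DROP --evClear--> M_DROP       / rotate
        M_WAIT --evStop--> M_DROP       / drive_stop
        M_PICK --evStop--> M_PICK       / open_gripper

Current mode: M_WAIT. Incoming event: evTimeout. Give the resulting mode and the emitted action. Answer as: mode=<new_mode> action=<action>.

mode=M_PICK action=drive_stop

current mode = M_WAIT; filter table to that mode:
  (M_WAIT, evClear) → (M_PICK, open_gripper)
  (M_WAIT, evTimeout) → (M_PICK, drive_stop)  ← event matches
  (M_WAIT, evDone) → (M_PICK, rotate)
  (M_WAIT, evStop) → (M_DROP, drive_stop)
event = evTimeout selects (M_PICK, drive_stop)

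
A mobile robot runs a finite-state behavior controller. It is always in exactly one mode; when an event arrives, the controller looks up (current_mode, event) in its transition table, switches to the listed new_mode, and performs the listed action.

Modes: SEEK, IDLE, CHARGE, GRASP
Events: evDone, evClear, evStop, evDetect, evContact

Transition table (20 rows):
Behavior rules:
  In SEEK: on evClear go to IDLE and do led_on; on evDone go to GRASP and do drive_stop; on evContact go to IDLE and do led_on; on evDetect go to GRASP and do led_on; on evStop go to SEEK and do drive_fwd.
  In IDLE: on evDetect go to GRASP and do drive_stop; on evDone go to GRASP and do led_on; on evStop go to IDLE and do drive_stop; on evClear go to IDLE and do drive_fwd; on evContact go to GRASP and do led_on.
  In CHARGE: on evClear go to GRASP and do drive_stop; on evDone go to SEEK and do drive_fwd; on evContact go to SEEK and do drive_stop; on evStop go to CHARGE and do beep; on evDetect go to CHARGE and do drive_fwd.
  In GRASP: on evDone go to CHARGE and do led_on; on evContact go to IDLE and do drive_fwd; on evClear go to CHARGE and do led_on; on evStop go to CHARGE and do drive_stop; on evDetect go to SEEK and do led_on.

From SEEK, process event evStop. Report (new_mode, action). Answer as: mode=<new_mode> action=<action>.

mode=SEEK action=drive_fwd

current mode = SEEK; filter table to that mode:
  (SEEK, evClear) → (IDLE, led_on)
  (SEEK, evDone) → (GRASP, drive_stop)
  (SEEK, evContact) → (IDLE, led_on)
  (SEEK, evDetect) → (GRASP, led_on)
  (SEEK, evStop) → (SEEK, drive_fwd)  ← event matches
event = evStop selects (SEEK, drive_fwd)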